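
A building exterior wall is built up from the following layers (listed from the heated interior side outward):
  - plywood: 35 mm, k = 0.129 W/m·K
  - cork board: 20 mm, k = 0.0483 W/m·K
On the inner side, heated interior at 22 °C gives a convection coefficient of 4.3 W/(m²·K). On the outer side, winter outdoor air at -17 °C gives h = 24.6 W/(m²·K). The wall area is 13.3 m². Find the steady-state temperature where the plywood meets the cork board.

Using the resistance-network approach (series):
R_inner film = 1/(h_i·A) = 1/(4.3×13.3) = 0.01749 K/W
R_plywood = L/(kA) = 0.035/(0.129×13.3) = 0.0204 K/W
R_cork board = L/(kA) = 0.02/(0.0483×13.3) = 0.03113 K/W
R_outer film = 1/(h_o·A) = 1/(24.6×13.3) = 0.003056 K/W
R_total = 0.07208 K/W;  Q = ΔT/R_total = 39/0.07208 = 541.1 W
T_interface = T_inner − Q·ΣR(inner→interface) = 22 − 541×0.03789

T ≈ 1.5 °C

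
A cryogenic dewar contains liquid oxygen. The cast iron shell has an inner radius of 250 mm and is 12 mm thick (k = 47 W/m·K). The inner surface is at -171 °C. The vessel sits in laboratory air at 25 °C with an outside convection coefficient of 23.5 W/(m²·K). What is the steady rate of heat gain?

Q ≈ 3950 W

Radial (spherical) resistances in series:
R_cast iron shell = (1/0.25 − 1/0.262)/(4π×47) = 3.102×10^-4 K/W
R_outer film = 1/(h·4πr_o²) = 1/(23.5×4π×0.262²) = 0.04933 K/W
R_total = 0.04964 K/W
Q = ΔT/R_total = 196/0.04964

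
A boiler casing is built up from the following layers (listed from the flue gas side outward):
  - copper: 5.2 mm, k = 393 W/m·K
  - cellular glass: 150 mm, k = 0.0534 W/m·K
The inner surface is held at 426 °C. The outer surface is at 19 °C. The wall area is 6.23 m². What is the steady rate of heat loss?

Q ≈ 903 W

Thermal resistances in series:
R_copper = L/(kA) = 0.0052/(393×6.23) = 2.124×10^-6 K/W
R_cellular glass = L/(kA) = 0.15/(0.0534×6.23) = 0.4509 K/W
R_total = 0.4509 K/W
Q = ΔT / R_total = 407 / 0.4509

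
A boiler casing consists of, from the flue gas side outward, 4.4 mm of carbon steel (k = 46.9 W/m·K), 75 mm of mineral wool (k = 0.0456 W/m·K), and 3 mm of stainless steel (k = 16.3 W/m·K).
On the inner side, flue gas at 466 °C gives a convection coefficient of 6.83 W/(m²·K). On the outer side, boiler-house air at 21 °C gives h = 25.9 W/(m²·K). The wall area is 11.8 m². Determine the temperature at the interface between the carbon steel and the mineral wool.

T ≈ 430 °C

Thermal resistances in series:
R_inner film = 1/(h_i·A) = 1/(6.83×11.8) = 0.01241 K/W
R_carbon steel = L/(kA) = 0.0044/(46.9×11.8) = 7.951×10^-6 K/W
R_mineral wool = L/(kA) = 0.075/(0.0456×11.8) = 0.1394 K/W
R_stainless steel = L/(kA) = 0.003/(16.3×11.8) = 1.56×10^-5 K/W
R_outer film = 1/(h_o·A) = 1/(25.9×11.8) = 0.003272 K/W
R_total = 0.1551 K/W;  Q = ΔT/R_total = 445/0.1551 = 2869 W
T_interface = T_inner − Q·ΣR(inner→interface) = 466 − 2870×0.01242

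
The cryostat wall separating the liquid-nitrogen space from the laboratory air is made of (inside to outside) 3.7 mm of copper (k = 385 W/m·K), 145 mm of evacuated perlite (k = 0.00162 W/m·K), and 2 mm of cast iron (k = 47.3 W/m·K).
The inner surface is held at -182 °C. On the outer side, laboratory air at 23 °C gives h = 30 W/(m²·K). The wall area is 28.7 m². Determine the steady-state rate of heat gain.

Series thermal resistances:
R_copper = L/(kA) = 0.0037/(385×28.7) = 3.349×10^-7 K/W
R_evacuated perlite = L/(kA) = 0.145/(0.00162×28.7) = 3.119 K/W
R_cast iron = L/(kA) = 0.002/(47.3×28.7) = 1.473×10^-6 K/W
R_outer film = 1/(h_o·A) = 1/(30×28.7) = 0.001161 K/W
R_total = 3.12 K/W
Q = ΔT / R_total = 205 / 3.12

Q ≈ 65.7 W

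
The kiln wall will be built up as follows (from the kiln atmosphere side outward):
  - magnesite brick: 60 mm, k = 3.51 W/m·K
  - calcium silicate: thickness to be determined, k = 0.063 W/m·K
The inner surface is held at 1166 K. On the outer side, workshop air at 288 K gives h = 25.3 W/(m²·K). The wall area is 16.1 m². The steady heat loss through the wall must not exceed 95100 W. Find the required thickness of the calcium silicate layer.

L ≈ 5.8 mm

Thermal resistances in series:
R_magnesite brick = L/(kA) = 0.06/(3.51×16.1) = 0.001062 K/W
R_outer film = 1/(h_o·A) = 1/(25.3×16.1) = 0.002455 K/W
Sum of the known resistances R_other = 0.003517 K/W
Required total resistance R_tot = ΔT/Q_allow = 878/95100 = 0.009232 K/W
R_calcium silicate = R_tot − R_other = 0.005716 K/W
L = R·k·A = 0.005716×0.063×16.1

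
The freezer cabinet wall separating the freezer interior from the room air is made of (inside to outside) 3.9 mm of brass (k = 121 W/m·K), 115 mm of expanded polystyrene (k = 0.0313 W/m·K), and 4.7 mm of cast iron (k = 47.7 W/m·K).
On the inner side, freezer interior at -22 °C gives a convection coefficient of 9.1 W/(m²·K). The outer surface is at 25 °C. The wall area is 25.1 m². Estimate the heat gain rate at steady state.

Model the wall as resistances in series:
R_inner film = 1/(h_i·A) = 1/(9.1×25.1) = 0.004378 K/W
R_brass = L/(kA) = 0.0039/(121×25.1) = 1.284×10^-6 K/W
R_expanded polystyrene = L/(kA) = 0.115/(0.0313×25.1) = 0.1464 K/W
R_cast iron = L/(kA) = 0.0047/(47.7×25.1) = 3.926×10^-6 K/W
R_total = 0.1508 K/W
Q = ΔT / R_total = 47 / 0.1508

Q ≈ 312 W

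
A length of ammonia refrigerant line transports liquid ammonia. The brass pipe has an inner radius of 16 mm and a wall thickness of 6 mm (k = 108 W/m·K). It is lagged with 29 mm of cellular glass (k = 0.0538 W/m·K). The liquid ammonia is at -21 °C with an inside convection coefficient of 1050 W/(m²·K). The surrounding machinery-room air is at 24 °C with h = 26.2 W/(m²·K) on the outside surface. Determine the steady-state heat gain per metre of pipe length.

Radial resistances (cylindrical: R_cond = ln(r_o/r_i)/(2πkL), R_conv = 1/(h·2πrL)):
R_inner film = 1/(h_i·2πr₁L) = 1/(1050×2π×0.016×1) = 0.009474 K/W
R_brass pipe wall = ln(22/16)/(2π×108×1) = 4.693×10^-4 K/W
R_cellular glass = ln(51/22)/(2π×0.0538×1) = 2.487 K/W
R_outer film = 1/(h_o·2πr_oL) = 1/(26.2×2π×0.051×1) = 0.1191 K/W
R_total = 2.616 K/W
Q = ΔT/R_total = 45/2.616

q′ ≈ 17.2 W/m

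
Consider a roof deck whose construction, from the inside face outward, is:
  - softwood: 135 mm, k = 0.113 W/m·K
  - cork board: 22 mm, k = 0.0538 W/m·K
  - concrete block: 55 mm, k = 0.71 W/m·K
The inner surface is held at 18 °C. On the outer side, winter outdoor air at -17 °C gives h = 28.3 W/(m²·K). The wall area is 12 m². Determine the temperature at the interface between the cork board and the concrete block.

T ≈ -14.7 °C

Using the resistance-network approach (series):
R_softwood = L/(kA) = 0.135/(0.113×12) = 0.09956 K/W
R_cork board = L/(kA) = 0.022/(0.0538×12) = 0.03408 K/W
R_concrete block = L/(kA) = 0.055/(0.71×12) = 0.006455 K/W
R_outer film = 1/(h_o·A) = 1/(28.3×12) = 0.002945 K/W
R_total = 0.143 K/W;  Q = ΔT/R_total = 35/0.143 = 244.7 W
T_interface = T_inner − Q·ΣR(inner→interface) = 18 − 245×0.1336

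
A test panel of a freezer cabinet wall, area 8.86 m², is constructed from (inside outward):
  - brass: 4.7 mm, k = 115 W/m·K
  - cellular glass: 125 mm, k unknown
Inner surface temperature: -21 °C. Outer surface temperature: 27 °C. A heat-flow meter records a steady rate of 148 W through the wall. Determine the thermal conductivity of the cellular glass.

Treating each layer as a thermal resistance in series:
R_brass = L/(kA) = 0.0047/(115×8.86) = 4.613×10^-6 K/W
Sum of known resistances R_other = 4.613×10^-6 K/W
Total R = ΔT/Q = 48/148 = 0.3243 K/W
R_cellular glass = R_total − R_other = 0.3243 K/W
k = L/(R·A) = 0.125/(0.3243×8.86)

k ≈ 0.0435 W/(m·K)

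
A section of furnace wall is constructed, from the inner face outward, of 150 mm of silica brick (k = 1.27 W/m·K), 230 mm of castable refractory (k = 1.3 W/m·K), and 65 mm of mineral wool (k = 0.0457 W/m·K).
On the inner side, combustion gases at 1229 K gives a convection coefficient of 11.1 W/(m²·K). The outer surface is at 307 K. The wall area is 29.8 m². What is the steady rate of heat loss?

Treating each layer as a thermal resistance in series:
R_inner film = 1/(h_i·A) = 1/(11.1×29.8) = 0.003023 K/W
R_silica brick = L/(kA) = 0.15/(1.27×29.8) = 0.003963 K/W
R_castable refractory = L/(kA) = 0.23/(1.3×29.8) = 0.005937 K/W
R_mineral wool = L/(kA) = 0.065/(0.0457×29.8) = 0.04773 K/W
R_total = 0.06065 K/W
Q = ΔT / R_total = 922 / 0.06065

Q ≈ 15200 W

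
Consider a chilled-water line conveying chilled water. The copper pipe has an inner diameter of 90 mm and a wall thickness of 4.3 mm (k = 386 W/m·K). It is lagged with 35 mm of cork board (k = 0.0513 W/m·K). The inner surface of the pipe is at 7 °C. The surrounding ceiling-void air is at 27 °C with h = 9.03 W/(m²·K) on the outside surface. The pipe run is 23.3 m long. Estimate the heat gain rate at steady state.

Radial resistances (cylindrical: R_cond = ln(r_o/r_i)/(2πkL), R_conv = 1/(h·2πrL)):
R_copper pipe wall = ln(49.3/45)/(2π×386×23.3) = 1.615×10^-6 K/W
R_cork board = ln(84.3/49.3)/(2π×0.0513×23.3) = 0.07143 K/W
R_outer film = 1/(h_o·2πr_oL) = 1/(9.03×2π×0.0843×23.3) = 0.008973 K/W
R_total = 0.08041 K/W
Q = ΔT/R_total = 20/0.08041

Q ≈ 249 W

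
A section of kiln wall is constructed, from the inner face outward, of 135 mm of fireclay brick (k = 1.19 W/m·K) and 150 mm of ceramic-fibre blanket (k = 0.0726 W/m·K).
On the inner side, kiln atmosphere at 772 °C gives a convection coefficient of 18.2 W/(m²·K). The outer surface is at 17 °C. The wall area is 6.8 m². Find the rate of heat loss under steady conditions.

Model the wall as resistances in series:
R_inner film = 1/(h_i·A) = 1/(18.2×6.8) = 0.00808 K/W
R_fireclay brick = L/(kA) = 0.135/(1.19×6.8) = 0.01668 K/W
R_ceramic-fibre blanket = L/(kA) = 0.15/(0.0726×6.8) = 0.3038 K/W
R_total = 0.3286 K/W
Q = ΔT / R_total = 755 / 0.3286

Q ≈ 2300 W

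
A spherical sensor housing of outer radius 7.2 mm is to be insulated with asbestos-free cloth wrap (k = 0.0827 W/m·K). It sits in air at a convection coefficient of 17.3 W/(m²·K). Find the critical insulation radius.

r_cr ≈ 9.56 mm

For a sphere r_cr = 2k/h = 2×0.0827/17.3
r_cr = 9.56 mm; since the bare radius (7.2 mm) is below r_cr, adding a thin layer of insulation will *increase* heat loss.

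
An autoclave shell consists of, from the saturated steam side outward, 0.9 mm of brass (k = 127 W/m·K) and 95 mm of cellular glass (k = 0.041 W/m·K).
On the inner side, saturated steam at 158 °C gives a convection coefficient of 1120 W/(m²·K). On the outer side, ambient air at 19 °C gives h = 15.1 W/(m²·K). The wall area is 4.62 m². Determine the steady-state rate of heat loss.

Series thermal resistances:
R_inner film = 1/(h_i·A) = 1/(1120×4.62) = 1.933×10^-4 K/W
R_brass = L/(kA) = 0.0009/(127×4.62) = 1.534×10^-6 K/W
R_cellular glass = L/(kA) = 0.095/(0.041×4.62) = 0.5015 K/W
R_outer film = 1/(h_o·A) = 1/(15.1×4.62) = 0.01433 K/W
R_total = 0.5161 K/W
Q = ΔT / R_total = 139 / 0.5161

Q ≈ 269 W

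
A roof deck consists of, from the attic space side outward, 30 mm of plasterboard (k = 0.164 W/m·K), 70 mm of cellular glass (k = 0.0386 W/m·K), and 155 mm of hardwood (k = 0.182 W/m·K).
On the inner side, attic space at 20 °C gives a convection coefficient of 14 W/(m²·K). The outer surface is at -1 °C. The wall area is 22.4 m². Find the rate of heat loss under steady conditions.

Q ≈ 161 W

Model the wall as resistances in series:
R_inner film = 1/(h_i·A) = 1/(14×22.4) = 0.003189 K/W
R_plasterboard = L/(kA) = 0.03/(0.164×22.4) = 0.008166 K/W
R_cellular glass = L/(kA) = 0.07/(0.0386×22.4) = 0.08096 K/W
R_hardwood = L/(kA) = 0.155/(0.182×22.4) = 0.03802 K/W
R_total = 0.1303 K/W
Q = ΔT / R_total = 21 / 0.1303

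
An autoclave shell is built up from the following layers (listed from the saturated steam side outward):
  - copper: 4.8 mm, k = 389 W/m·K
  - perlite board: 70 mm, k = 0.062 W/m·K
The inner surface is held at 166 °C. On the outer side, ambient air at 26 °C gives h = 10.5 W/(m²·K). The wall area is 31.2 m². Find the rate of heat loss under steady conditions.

Model the wall as resistances in series:
R_copper = L/(kA) = 0.0048/(389×31.2) = 3.955×10^-7 K/W
R_perlite board = L/(kA) = 0.07/(0.062×31.2) = 0.03619 K/W
R_outer film = 1/(h_o·A) = 1/(10.5×31.2) = 0.003053 K/W
R_total = 0.03924 K/W
Q = ΔT / R_total = 140 / 0.03924

Q ≈ 3570 W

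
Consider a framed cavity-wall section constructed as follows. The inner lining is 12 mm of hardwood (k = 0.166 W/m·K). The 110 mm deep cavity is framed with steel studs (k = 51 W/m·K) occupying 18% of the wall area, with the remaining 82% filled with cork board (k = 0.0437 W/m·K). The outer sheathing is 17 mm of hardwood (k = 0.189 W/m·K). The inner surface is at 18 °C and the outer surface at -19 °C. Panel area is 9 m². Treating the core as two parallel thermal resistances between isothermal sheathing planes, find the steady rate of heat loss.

Q ≈ 1910 W

Sheathing layers in series; stud and cavity paths in parallel between them.
R_inner = 0.012/(0.166×9) = 0.008032 K/W
R_stud  = 0.11/(51×0.18×9) = 0.001331 K/W
R_cav   = 0.11/(0.0437×0.82×9) = 0.3411 K/W
1/R_core = 1/R_stud + 1/R_cav → R_core = 0.001326 K/W
R_outer = 0.017/(0.189×9) = 0.009994 K/W
R_total = 0.01935 K/W
Q = ΔT/R_total = 37/0.01935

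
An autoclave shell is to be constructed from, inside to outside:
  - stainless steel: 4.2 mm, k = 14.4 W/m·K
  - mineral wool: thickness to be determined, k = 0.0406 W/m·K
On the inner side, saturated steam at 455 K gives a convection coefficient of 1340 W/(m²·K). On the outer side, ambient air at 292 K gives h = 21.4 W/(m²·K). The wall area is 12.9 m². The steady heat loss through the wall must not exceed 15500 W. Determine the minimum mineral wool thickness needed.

Thermal resistances in series:
R_inner film = 1/(h_i·A) = 1/(1340×12.9) = 5.785×10^-5 K/W
R_stainless steel = L/(kA) = 0.0042/(14.4×12.9) = 2.261×10^-5 K/W
R_outer film = 1/(h_o·A) = 1/(21.4×12.9) = 0.003622 K/W
Sum of the known resistances R_other = 0.003703 K/W
Required total resistance R_tot = ΔT/Q_allow = 163/15500 = 0.01052 K/W
R_mineral wool = R_tot − R_other = 0.006813 K/W
L = R·k·A = 0.006813×0.0406×12.9

L ≈ 3.57 mm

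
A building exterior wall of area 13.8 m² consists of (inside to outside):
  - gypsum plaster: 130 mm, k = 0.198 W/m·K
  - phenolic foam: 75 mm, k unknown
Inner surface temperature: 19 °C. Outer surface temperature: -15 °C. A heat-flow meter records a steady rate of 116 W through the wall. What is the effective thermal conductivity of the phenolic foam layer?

Model the wall as resistances in series:
R_gypsum plaster = L/(kA) = 0.13/(0.198×13.8) = 0.04758 K/W
Sum of known resistances R_other = 0.04758 K/W
Total R = ΔT/Q = 34/116 = 0.2931 K/W
R_phenolic foam = R_total − R_other = 0.2455 K/W
k = L/(R·A) = 0.075/(0.2455×13.8)

k ≈ 0.0221 W/(m·K)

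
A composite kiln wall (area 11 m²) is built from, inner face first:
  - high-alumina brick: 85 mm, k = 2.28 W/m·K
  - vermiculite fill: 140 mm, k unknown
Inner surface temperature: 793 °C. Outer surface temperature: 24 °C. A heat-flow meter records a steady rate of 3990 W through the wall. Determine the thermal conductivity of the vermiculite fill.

Model the wall as resistances in series:
R_high-alumina brick = L/(kA) = 0.085/(2.28×11) = 0.003389 K/W
Sum of known resistances R_other = 0.003389 K/W
Total R = ΔT/Q = 769/3990 = 0.1927 K/W
R_vermiculite fill = R_total − R_other = 0.1893 K/W
k = L/(R·A) = 0.14/(0.1893×11)

k ≈ 0.0672 W/(m·K)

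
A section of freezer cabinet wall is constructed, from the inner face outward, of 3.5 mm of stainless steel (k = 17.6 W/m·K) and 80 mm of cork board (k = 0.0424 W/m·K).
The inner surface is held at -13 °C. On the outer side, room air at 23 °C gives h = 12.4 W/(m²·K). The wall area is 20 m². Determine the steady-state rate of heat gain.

Using the resistance-network approach (series):
R_stainless steel = L/(kA) = 0.0035/(17.6×20) = 9.943×10^-6 K/W
R_cork board = L/(kA) = 0.08/(0.0424×20) = 0.09434 K/W
R_outer film = 1/(h_o·A) = 1/(12.4×20) = 0.004032 K/W
R_total = 0.09838 K/W
Q = ΔT / R_total = 36 / 0.09838

Q ≈ 366 W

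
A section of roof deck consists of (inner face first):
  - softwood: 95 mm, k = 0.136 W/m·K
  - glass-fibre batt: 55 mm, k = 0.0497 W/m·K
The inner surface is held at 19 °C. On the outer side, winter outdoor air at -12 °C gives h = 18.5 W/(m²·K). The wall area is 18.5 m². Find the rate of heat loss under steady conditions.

Series thermal resistances:
R_softwood = L/(kA) = 0.095/(0.136×18.5) = 0.03776 K/W
R_glass-fibre batt = L/(kA) = 0.055/(0.0497×18.5) = 0.05982 K/W
R_outer film = 1/(h_o·A) = 1/(18.5×18.5) = 0.002922 K/W
R_total = 0.1005 K/W
Q = ΔT / R_total = 31 / 0.1005

Q ≈ 308 W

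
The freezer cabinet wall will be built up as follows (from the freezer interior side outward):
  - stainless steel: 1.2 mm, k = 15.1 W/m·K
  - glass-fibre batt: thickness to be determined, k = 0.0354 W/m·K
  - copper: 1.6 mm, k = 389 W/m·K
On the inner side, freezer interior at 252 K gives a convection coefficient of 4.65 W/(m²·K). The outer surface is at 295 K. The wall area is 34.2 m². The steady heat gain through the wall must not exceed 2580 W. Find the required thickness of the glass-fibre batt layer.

Using the resistance-network approach (series):
R_inner film = 1/(h_i·A) = 1/(4.65×34.2) = 0.006288 K/W
R_stainless steel = L/(kA) = 0.0012/(15.1×34.2) = 2.324×10^-6 K/W
R_copper = L/(kA) = 0.0016/(389×34.2) = 1.203×10^-7 K/W
Sum of the known resistances R_other = 0.006291 K/W
Required total resistance R_tot = ΔT/Q_allow = 43/2580 = 0.01667 K/W
R_glass-fibre batt = R_tot − R_other = 0.01038 K/W
L = R·k·A = 0.01038×0.0354×34.2

L ≈ 12.6 mm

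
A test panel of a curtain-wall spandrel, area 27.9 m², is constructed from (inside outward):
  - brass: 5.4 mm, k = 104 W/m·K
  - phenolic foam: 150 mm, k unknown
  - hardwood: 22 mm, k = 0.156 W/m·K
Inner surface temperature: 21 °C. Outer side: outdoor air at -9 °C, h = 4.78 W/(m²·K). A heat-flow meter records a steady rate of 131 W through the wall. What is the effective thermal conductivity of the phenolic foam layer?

k ≈ 0.0248 W/(m·K)

Using the resistance-network approach (series):
R_brass = L/(kA) = 0.0054/(104×27.9) = 1.861×10^-6 K/W
R_hardwood = L/(kA) = 0.022/(0.156×27.9) = 0.005055 K/W
R_outer film = 1/(h_o·A) = 1/(4.78×27.9) = 0.007498 K/W
Sum of known resistances R_other = 0.01255 K/W
Total R = ΔT/Q = 30/131 = 0.229 K/W
R_phenolic foam = R_total − R_other = 0.2165 K/W
k = L/(R·A) = 0.15/(0.2165×27.9)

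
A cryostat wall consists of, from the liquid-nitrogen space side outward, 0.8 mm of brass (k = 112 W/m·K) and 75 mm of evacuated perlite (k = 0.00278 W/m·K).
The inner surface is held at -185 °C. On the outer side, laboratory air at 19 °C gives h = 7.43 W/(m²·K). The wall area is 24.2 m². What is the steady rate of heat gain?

Q ≈ 182 W

Model the wall as resistances in series:
R_brass = L/(kA) = 0.0008/(112×24.2) = 2.952×10^-7 K/W
R_evacuated perlite = L/(kA) = 0.075/(0.00278×24.2) = 1.115 K/W
R_outer film = 1/(h_o·A) = 1/(7.43×24.2) = 0.005562 K/W
R_total = 1.12 K/W
Q = ΔT / R_total = 204 / 1.12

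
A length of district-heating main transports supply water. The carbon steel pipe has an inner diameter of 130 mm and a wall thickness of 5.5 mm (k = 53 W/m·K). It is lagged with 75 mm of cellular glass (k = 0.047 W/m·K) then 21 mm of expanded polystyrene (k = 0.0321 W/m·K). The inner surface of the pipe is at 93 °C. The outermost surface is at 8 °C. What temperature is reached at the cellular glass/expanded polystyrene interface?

Treating each annulus and film as a series resistance:
R_carbon steel pipe wall = ln(70.5/65)/(2π×53×1) = 2.439×10^-4 K/W
R_cellular glass = ln(145.5/70.5)/(2π×0.047×1) = 2.454 K/W
R_expanded polystyrene = ln(166.5/145.5)/(2π×0.0321×1) = 0.6684 K/W
R_total = 3.122 K/W
Q = ΔT/R_total = 85/3.122
Q = 27.2 W/m
T_interface = T_inner − Q·ΣR(inner→interface) = 93 − 27.2×2.454

T ≈ 26.2 °C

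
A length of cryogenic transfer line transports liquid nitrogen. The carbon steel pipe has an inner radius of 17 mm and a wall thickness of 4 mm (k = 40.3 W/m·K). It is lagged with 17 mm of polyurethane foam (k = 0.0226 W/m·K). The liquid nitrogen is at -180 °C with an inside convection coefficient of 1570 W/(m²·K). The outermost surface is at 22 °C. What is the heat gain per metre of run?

q′ ≈ 48.3 W/m

Radial resistances (cylindrical: R_cond = ln(r_o/r_i)/(2πkL), R_conv = 1/(h·2πrL)):
R_inner film = 1/(h_i·2πr₁L) = 1/(1570×2π×0.017×1) = 0.005963 K/W
R_carbon steel pipe wall = ln(21/17)/(2π×40.3×1) = 8.345×10^-4 K/W
R_polyurethane foam = ln(38/21)/(2π×0.0226×1) = 4.177 K/W
R_total = 4.183 K/W
Q = ΔT/R_total = 202/4.183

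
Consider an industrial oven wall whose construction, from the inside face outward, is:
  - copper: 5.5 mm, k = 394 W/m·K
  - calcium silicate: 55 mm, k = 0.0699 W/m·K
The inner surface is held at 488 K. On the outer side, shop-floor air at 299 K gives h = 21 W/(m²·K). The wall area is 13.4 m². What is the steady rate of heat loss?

Q ≈ 3030 W

Thermal resistances in series:
R_copper = L/(kA) = 0.0055/(394×13.4) = 1.042×10^-6 K/W
R_calcium silicate = L/(kA) = 0.055/(0.0699×13.4) = 0.05872 K/W
R_outer film = 1/(h_o·A) = 1/(21×13.4) = 0.003554 K/W
R_total = 0.06227 K/W
Q = ΔT / R_total = 189 / 0.06227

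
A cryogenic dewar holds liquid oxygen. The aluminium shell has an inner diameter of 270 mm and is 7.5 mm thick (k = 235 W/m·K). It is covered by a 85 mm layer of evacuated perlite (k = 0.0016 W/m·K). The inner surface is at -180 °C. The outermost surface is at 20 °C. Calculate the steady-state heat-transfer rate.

Q ≈ 1.53 W

Each spherical layer contributes R = (1/r_i − 1/r_o)/(4πk):
R_aluminium shell = (1/0.135 − 1/0.1425)/(4π×235) = 1.32×10^-4 K/W
R_evacuated perlite = (1/0.1425 − 1/0.2275)/(4π×0.0016) = 130.4 K/W
R_total = 130.4 K/W
Q = ΔT/R_total = 200/130.4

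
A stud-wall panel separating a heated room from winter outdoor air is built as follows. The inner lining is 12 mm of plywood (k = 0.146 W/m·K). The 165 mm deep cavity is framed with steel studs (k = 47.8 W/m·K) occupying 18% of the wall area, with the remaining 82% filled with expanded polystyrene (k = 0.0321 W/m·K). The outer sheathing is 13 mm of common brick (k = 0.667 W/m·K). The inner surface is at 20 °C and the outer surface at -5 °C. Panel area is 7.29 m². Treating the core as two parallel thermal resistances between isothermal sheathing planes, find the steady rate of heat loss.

Sheathing layers in series; stud and cavity paths in parallel between them.
R_inner = 0.012/(0.146×7.29) = 0.01127 K/W
R_stud  = 0.165/(47.8×0.18×7.29) = 0.002631 K/W
R_cav   = 0.165/(0.0321×0.82×7.29) = 0.8599 K/W
1/R_core = 1/R_stud + 1/R_cav → R_core = 0.002623 K/W
R_outer = 0.013/(0.667×7.29) = 0.002674 K/W
R_total = 0.01657 K/W
Q = ΔT/R_total = 25/0.01657

Q ≈ 1510 W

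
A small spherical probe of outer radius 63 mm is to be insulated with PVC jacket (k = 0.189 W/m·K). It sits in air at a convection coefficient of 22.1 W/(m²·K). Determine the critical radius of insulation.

For a sphere r_cr = 2k/h = 2×0.189/22.1
r_cr = 17.1 mm; since the bare radius (63 mm) is above r_cr, any added insulation will reduce heat loss.

r_cr ≈ 17.1 mm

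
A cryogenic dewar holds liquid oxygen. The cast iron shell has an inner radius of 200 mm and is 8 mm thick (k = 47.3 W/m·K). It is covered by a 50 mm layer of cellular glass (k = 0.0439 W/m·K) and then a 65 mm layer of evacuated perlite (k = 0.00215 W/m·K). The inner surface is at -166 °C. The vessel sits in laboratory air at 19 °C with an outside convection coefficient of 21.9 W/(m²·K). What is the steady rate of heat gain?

Q ≈ 6.05 W

Spherical conduction: R = (1/r_in − 1/r_out)/(4πk) per layer; series-sum.
R_cast iron shell = (1/0.2 − 1/0.208)/(4π×47.3) = 3.235×10^-4 K/W
R_cellular glass = (1/0.208 − 1/0.258)/(4π×0.0439) = 1.689 K/W
R_evacuated perlite = (1/0.258 − 1/0.323)/(4π×0.00215) = 28.87 K/W
R_outer film = 1/(h·4πr_o²) = 1/(21.9×4π×0.323²) = 0.03483 K/W
R_total = 30.59 K/W
Q = ΔT/R_total = 185/30.59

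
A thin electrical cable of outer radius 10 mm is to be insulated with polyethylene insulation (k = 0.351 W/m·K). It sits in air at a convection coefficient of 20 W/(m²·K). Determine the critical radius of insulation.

For a cylinder r_cr = k/h = 0.351/20
r_cr = 17.6 mm; since the bare radius (10 mm) is below r_cr, adding a thin layer of insulation will *increase* heat loss.

r_cr ≈ 17.6 mm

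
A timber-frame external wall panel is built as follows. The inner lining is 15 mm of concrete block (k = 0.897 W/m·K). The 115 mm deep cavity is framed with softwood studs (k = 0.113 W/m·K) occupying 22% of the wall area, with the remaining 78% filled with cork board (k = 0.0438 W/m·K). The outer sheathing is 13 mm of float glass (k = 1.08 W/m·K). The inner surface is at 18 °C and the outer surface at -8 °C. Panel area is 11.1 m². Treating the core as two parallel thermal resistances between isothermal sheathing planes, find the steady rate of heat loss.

Sheathing layers in series; stud and cavity paths in parallel between them.
R_inner = 0.015/(0.897×11.1) = 0.001507 K/W
R_stud  = 0.115/(0.113×0.22×11.1) = 0.4167 K/W
R_cav   = 0.115/(0.0438×0.78×11.1) = 0.3033 K/W
1/R_core = 1/R_stud + 1/R_cav → R_core = 0.1755 K/W
R_outer = 0.013/(1.08×11.1) = 0.001084 K/W
R_total = 0.1781 K/W
Q = ΔT/R_total = 26/0.1781

Q ≈ 146 W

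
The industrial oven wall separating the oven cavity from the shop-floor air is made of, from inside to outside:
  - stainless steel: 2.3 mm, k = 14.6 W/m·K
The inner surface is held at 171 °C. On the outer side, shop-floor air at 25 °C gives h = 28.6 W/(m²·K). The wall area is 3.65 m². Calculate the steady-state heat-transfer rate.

Q ≈ 15200 W

Thermal resistances in series:
R_stainless steel = L/(kA) = 0.0023/(14.6×3.65) = 4.316×10^-5 K/W
R_outer film = 1/(h_o·A) = 1/(28.6×3.65) = 0.009579 K/W
R_total = 0.009623 K/W
Q = ΔT / R_total = 146 / 0.009623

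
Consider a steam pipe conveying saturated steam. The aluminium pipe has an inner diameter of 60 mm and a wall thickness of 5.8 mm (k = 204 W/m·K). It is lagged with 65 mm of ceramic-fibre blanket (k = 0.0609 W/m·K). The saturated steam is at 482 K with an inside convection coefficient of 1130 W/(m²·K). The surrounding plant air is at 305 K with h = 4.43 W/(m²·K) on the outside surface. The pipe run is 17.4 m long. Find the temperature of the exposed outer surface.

Per-layer cylindrical resistances, series-summed:
R_inner film = 1/(h_i·2πr₁L) = 1/(1130×2π×0.03×17.4) = 2.698×10^-4 K/W
R_aluminium pipe wall = ln(35.8/30)/(2π×204×17.4) = 7.925×10^-6 K/W
R_ceramic-fibre blanket = ln(100.8/35.8)/(2π×0.0609×17.4) = 0.1555 K/W
R_outer film = 1/(h_o·2πr_oL) = 1/(4.43×2π×0.1008×17.4) = 0.02048 K/W
R_total = 0.1762 K/W
Q = ΔT/R_total = 177/0.1762
Q = 1000 W
T_interface = T_inner − Q·ΣR(inner→interface) = 482 − 1000×0.1558

T ≈ 326 K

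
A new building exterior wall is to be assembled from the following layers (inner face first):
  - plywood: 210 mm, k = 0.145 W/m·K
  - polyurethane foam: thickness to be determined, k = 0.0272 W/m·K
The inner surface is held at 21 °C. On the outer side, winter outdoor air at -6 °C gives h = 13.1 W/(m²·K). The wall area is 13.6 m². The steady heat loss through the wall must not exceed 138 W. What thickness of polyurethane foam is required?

L ≈ 30.9 mm

Thermal resistances in series:
R_plywood = L/(kA) = 0.21/(0.145×13.6) = 0.1065 K/W
R_outer film = 1/(h_o·A) = 1/(13.1×13.6) = 0.005613 K/W
Sum of the known resistances R_other = 0.1121 K/W
Required total resistance R_tot = ΔT/Q_allow = 27/138 = 0.1957 K/W
R_polyurethane foam = R_tot − R_other = 0.08355 K/W
L = R·k·A = 0.08355×0.0272×13.6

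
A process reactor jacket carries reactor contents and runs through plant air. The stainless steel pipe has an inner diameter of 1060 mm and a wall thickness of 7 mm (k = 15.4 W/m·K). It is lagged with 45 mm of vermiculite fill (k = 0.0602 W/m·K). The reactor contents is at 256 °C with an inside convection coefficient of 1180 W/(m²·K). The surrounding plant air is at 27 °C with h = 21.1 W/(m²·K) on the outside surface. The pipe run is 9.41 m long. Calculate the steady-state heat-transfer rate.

Per-layer cylindrical resistances, series-summed:
R_inner film = 1/(h_i·2πr₁L) = 1/(1180×2π×0.53×9.41) = 2.704×10^-5 K/W
R_stainless steel pipe wall = ln(537/530)/(2π×15.4×9.41) = 1.441×10^-5 K/W
R_vermiculite fill = ln(582/537)/(2π×0.0602×9.41) = 0.02261 K/W
R_outer film = 1/(h_o·2πr_oL) = 1/(21.1×2π×0.582×9.41) = 0.001377 K/W
R_total = 0.02403 K/W
Q = ΔT/R_total = 229/0.02403

Q ≈ 9530 W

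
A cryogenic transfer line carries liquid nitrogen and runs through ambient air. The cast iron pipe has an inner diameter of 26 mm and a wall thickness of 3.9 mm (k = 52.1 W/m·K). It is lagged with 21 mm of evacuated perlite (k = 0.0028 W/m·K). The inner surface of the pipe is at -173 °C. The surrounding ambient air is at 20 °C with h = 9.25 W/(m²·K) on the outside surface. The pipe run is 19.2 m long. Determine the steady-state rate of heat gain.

Q ≈ 79.9 W

Treating each annulus and film as a series resistance:
R_cast iron pipe wall = ln(16.9/13)/(2π×52.1×19.2) = 4.174×10^-5 K/W
R_evacuated perlite = ln(37.9/16.9)/(2π×0.0028×19.2) = 2.391 K/W
R_outer film = 1/(h_o·2πr_oL) = 1/(9.25×2π×0.0379×19.2) = 0.02364 K/W
R_total = 2.415 K/W
Q = ΔT/R_total = 193/2.415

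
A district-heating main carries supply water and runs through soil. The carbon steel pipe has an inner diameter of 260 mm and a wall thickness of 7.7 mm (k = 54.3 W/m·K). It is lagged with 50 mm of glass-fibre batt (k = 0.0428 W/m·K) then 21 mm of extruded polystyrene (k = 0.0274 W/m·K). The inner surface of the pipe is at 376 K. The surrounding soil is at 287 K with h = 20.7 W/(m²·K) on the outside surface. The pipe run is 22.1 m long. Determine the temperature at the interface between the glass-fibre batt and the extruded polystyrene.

T ≈ 319 K

Treating each annulus and film as a series resistance:
R_carbon steel pipe wall = ln(137.7/130)/(2π×54.3×22.1) = 7.632×10^-6 K/W
R_glass-fibre batt = ln(187.7/137.7)/(2π×0.0428×22.1) = 0.05212 K/W
R_extruded polystyrene = ln(208.7/187.7)/(2π×0.0274×22.1) = 0.02787 K/W
R_outer film = 1/(h_o·2πr_oL) = 1/(20.7×2π×0.2087×22.1) = 0.001667 K/W
R_total = 0.08167 K/W
Q = ΔT/R_total = 89/0.08167
Q = 1090 W
T_interface = T_inner − Q·ΣR(inner→interface) = 376 − 1090×0.05213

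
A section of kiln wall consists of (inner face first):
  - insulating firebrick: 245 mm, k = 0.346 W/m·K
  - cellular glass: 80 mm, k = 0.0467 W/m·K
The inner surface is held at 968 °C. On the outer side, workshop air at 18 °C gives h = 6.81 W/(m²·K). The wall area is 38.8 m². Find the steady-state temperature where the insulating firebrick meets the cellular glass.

T ≈ 706 °C

Model the wall as resistances in series:
R_insulating firebrick = L/(kA) = 0.245/(0.346×38.8) = 0.01825 K/W
R_cellular glass = L/(kA) = 0.08/(0.0467×38.8) = 0.04415 K/W
R_outer film = 1/(h_o·A) = 1/(6.81×38.8) = 0.003785 K/W
R_total = 0.06619 K/W;  Q = ΔT/R_total = 950/0.06619 = 14350 W
T_interface = T_inner − Q·ΣR(inner→interface) = 968 − 14400×0.01825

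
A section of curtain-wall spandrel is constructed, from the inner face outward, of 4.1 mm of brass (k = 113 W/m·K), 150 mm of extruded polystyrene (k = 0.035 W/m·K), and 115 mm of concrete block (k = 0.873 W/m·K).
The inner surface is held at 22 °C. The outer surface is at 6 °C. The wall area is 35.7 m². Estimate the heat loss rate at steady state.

Series thermal resistances:
R_brass = L/(kA) = 0.0041/(113×35.7) = 1.016×10^-6 K/W
R_extruded polystyrene = L/(kA) = 0.15/(0.035×35.7) = 0.12 K/W
R_concrete block = L/(kA) = 0.115/(0.873×35.7) = 0.00369 K/W
R_total = 0.1237 K/W
Q = ΔT / R_total = 16 / 0.1237

Q ≈ 129 W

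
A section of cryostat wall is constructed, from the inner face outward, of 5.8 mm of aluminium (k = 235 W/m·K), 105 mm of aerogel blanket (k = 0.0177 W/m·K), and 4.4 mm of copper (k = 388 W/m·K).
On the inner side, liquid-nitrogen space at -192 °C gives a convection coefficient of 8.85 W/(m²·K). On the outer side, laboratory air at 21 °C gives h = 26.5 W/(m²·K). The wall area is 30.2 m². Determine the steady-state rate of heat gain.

Q ≈ 1060 W

Model the wall as resistances in series:
R_inner film = 1/(h_i·A) = 1/(8.85×30.2) = 0.003742 K/W
R_aluminium = L/(kA) = 0.0058/(235×30.2) = 8.172×10^-7 K/W
R_aerogel blanket = L/(kA) = 0.105/(0.0177×30.2) = 0.1964 K/W
R_copper = L/(kA) = 0.0044/(388×30.2) = 3.755×10^-7 K/W
R_outer film = 1/(h_o·A) = 1/(26.5×30.2) = 0.00125 K/W
R_total = 0.2014 K/W
Q = ΔT / R_total = 213 / 0.2014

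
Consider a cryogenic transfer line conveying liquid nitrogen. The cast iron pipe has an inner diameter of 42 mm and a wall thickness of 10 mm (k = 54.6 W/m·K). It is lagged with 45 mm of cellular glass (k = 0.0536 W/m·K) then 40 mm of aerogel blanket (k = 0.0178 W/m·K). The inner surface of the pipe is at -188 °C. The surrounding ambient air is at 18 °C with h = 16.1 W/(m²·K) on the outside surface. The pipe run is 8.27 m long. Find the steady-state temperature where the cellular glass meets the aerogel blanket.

Cylindrical conduction, so R = ln(r₂/r₁)/(2πkL) per layer, in series:
R_cast iron pipe wall = ln(31/21)/(2π×54.6×8.27) = 1.373×10^-4 K/W
R_cellular glass = ln(76/31)/(2π×0.0536×8.27) = 0.322 K/W
R_aerogel blanket = ln(116/76)/(2π×0.0178×8.27) = 0.4572 K/W
R_outer film = 1/(h_o·2πr_oL) = 1/(16.1×2π×0.116×8.27) = 0.0103 K/W
R_total = 0.7896 K/W
Q = ΔT/R_total = 206/0.7896
Q = 261 W
T_interface = T_inner + Q·ΣR(inner→interface) = -188 + 261×0.3221

T ≈ -104 °C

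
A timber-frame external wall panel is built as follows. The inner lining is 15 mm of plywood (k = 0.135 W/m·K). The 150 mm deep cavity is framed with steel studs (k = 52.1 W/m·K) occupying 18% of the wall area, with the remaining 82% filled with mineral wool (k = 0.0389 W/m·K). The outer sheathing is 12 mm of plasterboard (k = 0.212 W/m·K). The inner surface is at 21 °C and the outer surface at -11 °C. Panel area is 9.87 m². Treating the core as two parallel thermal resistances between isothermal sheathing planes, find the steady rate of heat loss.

Sheathing layers in series; stud and cavity paths in parallel between them.
R_inner = 0.015/(0.135×9.87) = 0.01126 K/W
R_stud  = 0.15/(52.1×0.18×9.87) = 0.001621 K/W
R_cav   = 0.15/(0.0389×0.82×9.87) = 0.4764 K/W
1/R_core = 1/R_stud + 1/R_cav → R_core = 0.001615 K/W
R_outer = 0.012/(0.212×9.87) = 0.005735 K/W
R_total = 0.01861 K/W
Q = ΔT/R_total = 32/0.01861

Q ≈ 1720 W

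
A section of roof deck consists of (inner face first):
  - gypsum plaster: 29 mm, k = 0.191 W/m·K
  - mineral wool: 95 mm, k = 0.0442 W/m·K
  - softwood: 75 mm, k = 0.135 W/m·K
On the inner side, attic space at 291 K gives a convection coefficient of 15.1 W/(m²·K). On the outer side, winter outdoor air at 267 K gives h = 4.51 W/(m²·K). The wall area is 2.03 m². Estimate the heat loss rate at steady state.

Thermal resistances in series:
R_inner film = 1/(h_i·A) = 1/(15.1×2.03) = 0.03262 K/W
R_gypsum plaster = L/(kA) = 0.029/(0.191×2.03) = 0.07479 K/W
R_mineral wool = L/(kA) = 0.095/(0.0442×2.03) = 1.059 K/W
R_softwood = L/(kA) = 0.075/(0.135×2.03) = 0.2737 K/W
R_outer film = 1/(h_o·A) = 1/(4.51×2.03) = 0.1092 K/W
R_total = 1.549 K/W
Q = ΔT / R_total = 24 / 1.549

Q ≈ 15.5 W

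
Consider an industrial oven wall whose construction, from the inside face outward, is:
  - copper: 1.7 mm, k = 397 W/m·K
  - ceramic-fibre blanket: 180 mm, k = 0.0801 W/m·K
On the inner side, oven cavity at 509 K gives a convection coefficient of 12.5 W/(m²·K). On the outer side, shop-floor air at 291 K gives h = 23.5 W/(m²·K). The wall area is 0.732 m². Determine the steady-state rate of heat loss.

Model the wall as resistances in series:
R_inner film = 1/(h_i·A) = 1/(12.5×0.732) = 0.1093 K/W
R_copper = L/(kA) = 0.0017/(397×0.732) = 5.85×10^-6 K/W
R_ceramic-fibre blanket = L/(kA) = 0.18/(0.0801×0.732) = 3.07 K/W
R_outer film = 1/(h_o·A) = 1/(23.5×0.732) = 0.05813 K/W
R_total = 3.237 K/W
Q = ΔT / R_total = 218 / 3.237

Q ≈ 67.3 W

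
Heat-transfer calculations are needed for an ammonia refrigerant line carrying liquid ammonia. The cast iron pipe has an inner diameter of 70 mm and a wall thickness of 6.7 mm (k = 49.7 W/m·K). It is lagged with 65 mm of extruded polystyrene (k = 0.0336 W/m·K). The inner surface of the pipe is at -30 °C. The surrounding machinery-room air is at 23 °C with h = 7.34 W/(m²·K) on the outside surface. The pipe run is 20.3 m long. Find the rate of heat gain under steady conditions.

For a radial system each layer contributes R = ln(r_out/r_in)/(2πkL); films add R = 1/(hA).
R_cast iron pipe wall = ln(41.7/35)/(2π×49.7×20.3) = 2.763×10^-5 K/W
R_extruded polystyrene = ln(106.7/41.7)/(2π×0.0336×20.3) = 0.2192 K/W
R_outer film = 1/(h_o·2πr_oL) = 1/(7.34×2π×0.1067×20.3) = 0.01001 K/W
R_total = 0.2293 K/W
Q = ΔT/R_total = 53/0.2293

Q ≈ 231 W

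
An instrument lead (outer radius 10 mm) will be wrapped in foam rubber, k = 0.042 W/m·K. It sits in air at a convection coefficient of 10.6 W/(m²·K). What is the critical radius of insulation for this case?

For a cylinder r_cr = k/h = 0.042/10.6
r_cr = 3.96 mm; since the bare radius (10 mm) is above r_cr, any added insulation will reduce heat loss.

r_cr ≈ 3.96 mm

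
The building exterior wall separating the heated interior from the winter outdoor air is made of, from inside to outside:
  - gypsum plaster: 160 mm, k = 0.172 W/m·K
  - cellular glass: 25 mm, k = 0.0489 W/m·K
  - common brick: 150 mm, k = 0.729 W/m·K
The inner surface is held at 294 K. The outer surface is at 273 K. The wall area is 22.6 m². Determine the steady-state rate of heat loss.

Q ≈ 288 W

Thermal resistances in series:
R_gypsum plaster = L/(kA) = 0.16/(0.172×22.6) = 0.04116 K/W
R_cellular glass = L/(kA) = 0.025/(0.0489×22.6) = 0.02262 K/W
R_common brick = L/(kA) = 0.15/(0.729×22.6) = 0.009104 K/W
R_total = 0.07289 K/W
Q = ΔT / R_total = 21 / 0.07289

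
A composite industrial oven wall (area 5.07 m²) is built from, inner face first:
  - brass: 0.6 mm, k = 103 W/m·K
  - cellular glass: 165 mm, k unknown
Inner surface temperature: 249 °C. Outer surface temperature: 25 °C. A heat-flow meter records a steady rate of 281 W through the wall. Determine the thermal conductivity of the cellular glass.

k ≈ 0.0408 W/(m·K)

Thermal resistances in series:
R_brass = L/(kA) = 0.0006/(103×5.07) = 1.149×10^-6 K/W
Sum of known resistances R_other = 1.149×10^-6 K/W
Total R = ΔT/Q = 224/281 = 0.7972 K/W
R_cellular glass = R_total − R_other = 0.7972 K/W
k = L/(R·A) = 0.165/(0.7972×5.07)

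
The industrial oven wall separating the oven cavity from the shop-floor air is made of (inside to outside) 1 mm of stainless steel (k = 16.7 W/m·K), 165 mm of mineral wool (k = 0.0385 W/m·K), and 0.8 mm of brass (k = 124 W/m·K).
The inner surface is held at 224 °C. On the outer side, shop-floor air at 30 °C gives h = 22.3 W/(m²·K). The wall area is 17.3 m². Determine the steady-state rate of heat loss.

Treating each layer as a thermal resistance in series:
R_stainless steel = L/(kA) = 0.001/(16.7×17.3) = 3.461×10^-6 K/W
R_mineral wool = L/(kA) = 0.165/(0.0385×17.3) = 0.2477 K/W
R_brass = L/(kA) = 0.0008/(124×17.3) = 3.729×10^-7 K/W
R_outer film = 1/(h_o·A) = 1/(22.3×17.3) = 0.002592 K/W
R_total = 0.2503 K/W
Q = ΔT / R_total = 194 / 0.2503

Q ≈ 775 W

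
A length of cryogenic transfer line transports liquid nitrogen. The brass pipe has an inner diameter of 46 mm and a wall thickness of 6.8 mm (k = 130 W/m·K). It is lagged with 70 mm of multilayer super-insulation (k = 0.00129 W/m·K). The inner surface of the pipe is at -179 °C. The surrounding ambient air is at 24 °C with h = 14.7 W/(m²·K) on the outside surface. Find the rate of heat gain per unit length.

q′ ≈ 1.36 W/m

Radial resistances (cylindrical: R_cond = ln(r_o/r_i)/(2πkL), R_conv = 1/(h·2πrL)):
R_brass pipe wall = ln(29.8/23)/(2π×130×1) = 3.171×10^-4 K/W
R_multilayer super-insulation = ln(99.8/29.8)/(2π×0.00129×1) = 149.1 K/W
R_outer film = 1/(h_o·2πr_oL) = 1/(14.7×2π×0.0998×1) = 0.1085 K/W
R_total = 149.2 K/W
Q = ΔT/R_total = 203/149.2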